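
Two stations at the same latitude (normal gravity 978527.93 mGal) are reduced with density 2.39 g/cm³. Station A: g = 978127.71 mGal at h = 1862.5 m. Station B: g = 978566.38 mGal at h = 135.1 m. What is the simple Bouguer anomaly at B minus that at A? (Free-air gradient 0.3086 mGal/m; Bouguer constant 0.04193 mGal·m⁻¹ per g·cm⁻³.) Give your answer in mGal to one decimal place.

Δg_SB(A) = 978127.71 − 978527.93 + 0.3086×1862.5 − 0.04193×2.39×1862.5 = -12.10 mGal
Δg_SB(B) = 978566.38 − 978527.93 + 0.3086×135.1 − 0.04193×2.39×135.1 = 66.60 mGal
Difference = 66.60 − (-12.10) = 78.70 mGal

78.7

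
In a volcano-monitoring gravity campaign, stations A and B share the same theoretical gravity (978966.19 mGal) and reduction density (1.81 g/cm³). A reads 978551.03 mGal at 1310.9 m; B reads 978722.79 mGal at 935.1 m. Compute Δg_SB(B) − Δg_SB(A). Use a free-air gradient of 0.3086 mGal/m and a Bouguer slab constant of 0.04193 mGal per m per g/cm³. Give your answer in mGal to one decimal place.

Δg_SB(A) = 978551.03 − 978966.19 + 0.3086×1310.9 − 0.04193×1.81×1310.9 = -110.10 mGal
Δg_SB(B) = 978722.79 − 978966.19 + 0.3086×935.1 − 0.04193×1.81×935.1 = -25.80 mGal
Difference = -25.80 − (-110.10) = 84.30 mGal

84.3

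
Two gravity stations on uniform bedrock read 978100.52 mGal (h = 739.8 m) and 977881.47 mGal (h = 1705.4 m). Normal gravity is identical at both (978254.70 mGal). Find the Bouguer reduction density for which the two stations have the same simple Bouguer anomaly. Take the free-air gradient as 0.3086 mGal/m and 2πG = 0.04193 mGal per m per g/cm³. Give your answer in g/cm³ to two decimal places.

1.95

Δg_obs = 977881.47 − 978100.52 = -219.05 mGal over Δh = 1705.4 − 739.8 = 965.6 m
Equal Bouguer anomalies ⇒ Δg_obs + (0.3086 − 0.04193ρ)·Δh = 0
0.3086 − 0.04193ρ = −Δg_obs/Δh = 0.22685
ρ = (0.3086 − 0.22685) / 0.04193 = 1.95 g/cm³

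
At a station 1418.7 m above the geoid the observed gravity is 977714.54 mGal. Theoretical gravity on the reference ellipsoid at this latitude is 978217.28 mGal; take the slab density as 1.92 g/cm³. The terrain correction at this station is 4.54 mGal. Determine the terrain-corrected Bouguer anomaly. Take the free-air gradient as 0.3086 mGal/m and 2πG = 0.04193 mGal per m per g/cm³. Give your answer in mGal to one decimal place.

-174.6

Free-air correction = 0.3086 × 1418.7 = 437.81 mGal
Free-air anomaly = 977714.54 − 978217.28 + (437.81) = -64.93 mGal
Bouguer slab correction = 0.04193 × 1.92 × 1418.7 = 114.21 mGal
Simple Bouguer anomaly = -64.93 − (114.21) = -179.14 mGal
Complete Bouguer anomaly = -179.14 + 4.54 = -174.60 mGal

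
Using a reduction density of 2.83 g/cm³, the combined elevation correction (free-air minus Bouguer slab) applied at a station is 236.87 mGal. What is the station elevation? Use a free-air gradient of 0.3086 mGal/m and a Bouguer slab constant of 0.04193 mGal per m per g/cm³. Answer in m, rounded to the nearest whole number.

Combined gradient = 0.3086 − 0.04193 × 2.83 = 0.1899381 mGal/m
h = 236.87 / 0.1899381 = 1247.09 m

1247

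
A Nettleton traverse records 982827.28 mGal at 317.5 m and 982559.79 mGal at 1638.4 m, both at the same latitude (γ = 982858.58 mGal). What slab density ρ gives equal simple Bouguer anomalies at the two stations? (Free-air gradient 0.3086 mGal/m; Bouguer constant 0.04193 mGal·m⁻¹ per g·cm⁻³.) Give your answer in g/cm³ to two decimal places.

Δg_obs = 982559.79 − 982827.28 = -267.49 mGal over Δh = 1638.4 − 317.5 = 1320.9 m
Equal Bouguer anomalies ⇒ Δg_obs + (0.3086 − 0.04193ρ)·Δh = 0
0.3086 − 0.04193ρ = −Δg_obs/Δh = 0.20251
ρ = (0.3086 − 0.20251) / 0.04193 = 2.53 g/cm³

2.53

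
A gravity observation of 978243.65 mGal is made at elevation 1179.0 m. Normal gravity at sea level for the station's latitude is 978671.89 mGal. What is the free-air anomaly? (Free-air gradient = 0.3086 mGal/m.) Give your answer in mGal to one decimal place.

Free-air correction = 0.3086 × 1179.0 = 363.84 mGal
Free-air anomaly = 978243.65 − 978671.89 + (363.84) = -64.40 mGal

-64.4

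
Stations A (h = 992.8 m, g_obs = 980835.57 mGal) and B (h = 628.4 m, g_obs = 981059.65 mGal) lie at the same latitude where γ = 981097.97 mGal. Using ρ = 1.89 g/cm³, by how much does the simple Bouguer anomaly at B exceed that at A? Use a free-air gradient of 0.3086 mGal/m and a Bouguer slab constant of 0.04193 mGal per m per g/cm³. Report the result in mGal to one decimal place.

Δg_SB(A) = 980835.57 − 981097.97 + 0.3086×992.8 − 0.04193×1.89×992.8 = -34.70 mGal
Δg_SB(B) = 981059.65 − 981097.97 + 0.3086×628.4 − 0.04193×1.89×628.4 = 105.80 mGal
Difference = 105.80 − (-34.70) = 140.50 mGal

140.5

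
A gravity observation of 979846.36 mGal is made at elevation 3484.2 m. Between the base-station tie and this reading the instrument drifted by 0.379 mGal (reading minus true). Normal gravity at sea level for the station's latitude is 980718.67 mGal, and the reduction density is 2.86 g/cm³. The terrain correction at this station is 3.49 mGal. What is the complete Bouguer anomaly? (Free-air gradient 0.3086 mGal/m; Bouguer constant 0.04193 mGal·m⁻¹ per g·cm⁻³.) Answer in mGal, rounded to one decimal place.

Drift-corrected reading = 979846.36 − (0.379) = 979845.981 mGal
Free-air correction = 0.3086 × 3484.2 = 1075.22 mGal
Free-air anomaly = 979845.981 − 980718.67 + (1075.22) = 202.531 mGal
Bouguer slab correction = 0.04193 × 2.86 × 3484.2 = 417.82 mGal
Simple Bouguer anomaly = 202.531 − (417.82) = -215.289 mGal
Complete Bouguer anomaly = -215.289 + 3.49 = -211.799 mGal

-211.8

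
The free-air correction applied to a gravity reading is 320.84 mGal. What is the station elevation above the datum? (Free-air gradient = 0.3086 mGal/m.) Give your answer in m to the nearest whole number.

1040

h = 320.84 / 0.3086 = 1039.66 m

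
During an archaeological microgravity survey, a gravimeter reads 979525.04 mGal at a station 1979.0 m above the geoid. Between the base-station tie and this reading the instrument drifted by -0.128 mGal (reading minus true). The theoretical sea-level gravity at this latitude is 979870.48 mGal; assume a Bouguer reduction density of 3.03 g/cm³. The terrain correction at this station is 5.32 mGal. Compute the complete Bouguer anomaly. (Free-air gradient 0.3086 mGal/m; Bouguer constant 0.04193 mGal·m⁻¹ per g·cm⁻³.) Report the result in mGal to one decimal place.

19.3

Drift-corrected reading = 979525.04 − (-0.128) = 979525.168 mGal
Free-air correction = 0.3086 × 1979.0 = 610.72 mGal
Free-air anomaly = 979525.168 − 979870.48 + (610.72) = 265.408 mGal
Bouguer slab correction = 0.04193 × 3.03 × 1979.0 = 251.43 mGal
Simple Bouguer anomaly = 265.408 − (251.43) = 13.978 mGal
Complete Bouguer anomaly = 13.978 + 5.32 = 19.298 mGal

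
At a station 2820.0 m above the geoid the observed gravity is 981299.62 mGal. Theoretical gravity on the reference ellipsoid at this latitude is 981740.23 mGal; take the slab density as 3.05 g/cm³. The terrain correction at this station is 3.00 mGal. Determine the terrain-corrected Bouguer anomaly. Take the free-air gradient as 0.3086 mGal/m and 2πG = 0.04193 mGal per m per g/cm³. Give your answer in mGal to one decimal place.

Free-air correction = 0.3086 × 2820.0 = 870.25 mGal
Free-air anomaly = 981299.62 − 981740.23 + (870.25) = 429.64 mGal
Bouguer slab correction = 0.04193 × 3.05 × 2820.0 = 360.64 mGal
Simple Bouguer anomaly = 429.64 − (360.64) = 69.00 mGal
Complete Bouguer anomaly = 69.00 + 3.00 = 72.00 mGal

72.0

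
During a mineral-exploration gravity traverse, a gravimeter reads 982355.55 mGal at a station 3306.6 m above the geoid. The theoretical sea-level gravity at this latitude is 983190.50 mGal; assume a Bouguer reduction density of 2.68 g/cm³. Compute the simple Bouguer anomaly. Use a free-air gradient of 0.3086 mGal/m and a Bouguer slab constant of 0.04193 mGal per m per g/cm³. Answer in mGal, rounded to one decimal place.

Free-air correction = 0.3086 × 3306.6 = 1020.42 mGal
Free-air anomaly = 982355.55 − 983190.50 + (1020.42) = 185.47 mGal
Bouguer slab correction = 0.04193 × 2.68 × 3306.6 = 371.57 mGal
Simple Bouguer anomaly = 185.47 − (371.57) = -186.10 mGal

-186.1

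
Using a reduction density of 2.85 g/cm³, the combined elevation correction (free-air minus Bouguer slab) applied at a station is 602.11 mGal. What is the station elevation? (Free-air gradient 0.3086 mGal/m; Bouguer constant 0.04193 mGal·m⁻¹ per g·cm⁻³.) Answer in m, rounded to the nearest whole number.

Combined gradient = 0.3086 − 0.04193 × 2.85 = 0.1890995 mGal/m
h = 602.11 / 0.1890995 = 3184.09 m

3184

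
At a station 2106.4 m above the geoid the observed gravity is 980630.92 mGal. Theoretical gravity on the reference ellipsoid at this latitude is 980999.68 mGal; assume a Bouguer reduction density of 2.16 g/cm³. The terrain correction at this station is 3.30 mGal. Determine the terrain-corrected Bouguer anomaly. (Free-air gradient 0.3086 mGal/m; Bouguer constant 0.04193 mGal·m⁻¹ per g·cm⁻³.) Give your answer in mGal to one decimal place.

Free-air correction = 0.3086 × 2106.4 = 650.04 mGal
Free-air anomaly = 980630.92 − 980999.68 + (650.04) = 281.28 mGal
Bouguer slab correction = 0.04193 × 2.16 × 2106.4 = 190.77 mGal
Simple Bouguer anomaly = 281.28 − (190.77) = 90.51 mGal
Complete Bouguer anomaly = 90.51 + 3.30 = 93.81 mGal

93.8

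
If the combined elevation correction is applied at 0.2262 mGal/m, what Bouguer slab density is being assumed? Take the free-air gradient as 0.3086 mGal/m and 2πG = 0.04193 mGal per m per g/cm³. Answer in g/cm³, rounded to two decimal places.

0.2262 = 0.3086 − 0.04193 × ρ
ρ = (0.3086 − 0.2262) / 0.04193 = 1.97 g/cm³

1.97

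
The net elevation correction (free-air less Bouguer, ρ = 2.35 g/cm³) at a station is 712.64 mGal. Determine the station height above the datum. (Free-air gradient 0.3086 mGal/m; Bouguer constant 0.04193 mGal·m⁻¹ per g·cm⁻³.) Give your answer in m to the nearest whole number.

Combined gradient = 0.3086 − 0.04193 × 2.35 = 0.2100645 mGal/m
h = 712.64 / 0.2100645 = 3392.48 m

3392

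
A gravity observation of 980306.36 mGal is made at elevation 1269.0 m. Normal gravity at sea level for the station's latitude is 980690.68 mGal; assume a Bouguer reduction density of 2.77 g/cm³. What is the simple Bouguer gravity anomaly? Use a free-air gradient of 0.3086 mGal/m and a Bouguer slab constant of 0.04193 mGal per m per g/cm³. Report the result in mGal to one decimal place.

-140.1

Free-air correction = 0.3086 × 1269.0 = 391.61 mGal
Free-air anomaly = 980306.36 − 980690.68 + (391.61) = 7.29 mGal
Bouguer slab correction = 0.04193 × 2.77 × 1269.0 = 147.39 mGal
Simple Bouguer anomaly = 7.29 − (147.39) = -140.10 mGal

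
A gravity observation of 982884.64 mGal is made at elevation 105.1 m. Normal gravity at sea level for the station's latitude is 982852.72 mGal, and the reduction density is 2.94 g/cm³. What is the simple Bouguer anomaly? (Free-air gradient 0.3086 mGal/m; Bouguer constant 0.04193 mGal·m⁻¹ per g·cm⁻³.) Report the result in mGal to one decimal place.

Free-air correction = 0.3086 × 105.1 = 32.43 mGal
Free-air anomaly = 982884.64 − 982852.72 + (32.43) = 64.35 mGal
Bouguer slab correction = 0.04193 × 2.94 × 105.1 = 12.96 mGal
Simple Bouguer anomaly = 64.35 − (12.96) = 51.39 mGal

51.4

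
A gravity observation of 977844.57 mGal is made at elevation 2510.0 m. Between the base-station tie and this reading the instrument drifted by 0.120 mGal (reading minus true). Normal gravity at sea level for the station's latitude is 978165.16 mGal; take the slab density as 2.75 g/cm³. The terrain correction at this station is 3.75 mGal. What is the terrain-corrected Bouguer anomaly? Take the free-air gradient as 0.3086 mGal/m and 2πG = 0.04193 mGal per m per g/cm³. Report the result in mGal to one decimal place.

Drift-corrected reading = 977844.57 − (0.120) = 977844.450 mGal
Free-air correction = 0.3086 × 2510.0 = 774.59 mGal
Free-air anomaly = 977844.450 − 978165.16 + (774.59) = 453.880 mGal
Bouguer slab correction = 0.04193 × 2.75 × 2510.0 = 289.42 mGal
Simple Bouguer anomaly = 453.880 − (289.42) = 164.460 mGal
Complete Bouguer anomaly = 164.460 + 3.75 = 168.210 mGal

168.2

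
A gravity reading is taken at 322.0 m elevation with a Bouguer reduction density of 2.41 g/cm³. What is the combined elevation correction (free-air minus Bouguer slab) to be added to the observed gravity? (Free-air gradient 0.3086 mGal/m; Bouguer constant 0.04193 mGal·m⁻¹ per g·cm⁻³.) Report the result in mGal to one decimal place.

Combined gradient = 0.3086 − 0.04193 × 2.41 = 0.2075487 mGal/m
Combined elevation correction = 0.2075487 × 322.0 = 66.8 mGal

66.8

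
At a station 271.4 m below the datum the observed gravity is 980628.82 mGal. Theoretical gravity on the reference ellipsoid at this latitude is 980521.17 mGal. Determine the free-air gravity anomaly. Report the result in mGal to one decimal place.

23.9

Free-air correction = 0.3086 × -271.4 = -83.75 mGal
Free-air anomaly = 980628.82 − 980521.17 + (-83.75) = 23.90 mGal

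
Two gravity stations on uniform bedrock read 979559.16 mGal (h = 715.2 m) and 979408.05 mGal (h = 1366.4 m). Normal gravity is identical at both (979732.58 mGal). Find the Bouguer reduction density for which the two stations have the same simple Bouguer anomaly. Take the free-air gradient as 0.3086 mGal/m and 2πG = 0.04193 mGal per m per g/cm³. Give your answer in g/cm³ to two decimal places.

1.83

Δg_obs = 979408.05 − 979559.16 = -151.11 mGal over Δh = 1366.4 − 715.2 = 651.2 m
Equal Bouguer anomalies ⇒ Δg_obs + (0.3086 − 0.04193ρ)·Δh = 0
0.3086 − 0.04193ρ = −Δg_obs/Δh = 0.23205
ρ = (0.3086 − 0.23205) / 0.04193 = 1.83 g/cm³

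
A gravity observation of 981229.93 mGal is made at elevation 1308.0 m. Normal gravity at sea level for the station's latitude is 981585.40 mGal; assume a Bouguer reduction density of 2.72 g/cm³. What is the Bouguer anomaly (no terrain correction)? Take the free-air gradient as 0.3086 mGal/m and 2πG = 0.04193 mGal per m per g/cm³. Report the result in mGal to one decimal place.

Free-air correction = 0.3086 × 1308.0 = 403.65 mGal
Free-air anomaly = 981229.93 − 981585.40 + (403.65) = 48.18 mGal
Bouguer slab correction = 0.04193 × 2.72 × 1308.0 = 149.18 mGal
Simple Bouguer anomaly = 48.18 − (149.18) = -101.00 mGal

-101.0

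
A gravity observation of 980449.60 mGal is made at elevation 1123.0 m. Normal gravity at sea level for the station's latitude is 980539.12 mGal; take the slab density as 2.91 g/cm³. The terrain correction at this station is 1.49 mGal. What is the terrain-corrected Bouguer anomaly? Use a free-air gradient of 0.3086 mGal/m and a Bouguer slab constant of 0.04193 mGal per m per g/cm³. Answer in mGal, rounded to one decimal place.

121.5

Free-air correction = 0.3086 × 1123.0 = 346.56 mGal
Free-air anomaly = 980449.60 − 980539.12 + (346.56) = 257.04 mGal
Bouguer slab correction = 0.04193 × 2.91 × 1123.0 = 137.02 mGal
Simple Bouguer anomaly = 257.04 − (137.02) = 120.02 mGal
Complete Bouguer anomaly = 120.02 + 1.49 = 121.51 mGal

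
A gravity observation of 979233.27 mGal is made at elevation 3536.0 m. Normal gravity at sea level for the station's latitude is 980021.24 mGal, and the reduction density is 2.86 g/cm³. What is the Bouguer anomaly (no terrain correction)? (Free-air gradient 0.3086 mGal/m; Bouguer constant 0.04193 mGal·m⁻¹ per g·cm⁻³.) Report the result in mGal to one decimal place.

-120.8

Free-air correction = 0.3086 × 3536.0 = 1091.21 mGal
Free-air anomaly = 979233.27 − 980021.24 + (1091.21) = 303.24 mGal
Bouguer slab correction = 0.04193 × 2.86 × 3536.0 = 424.04 mGal
Simple Bouguer anomaly = 303.24 − (424.04) = -120.80 mGal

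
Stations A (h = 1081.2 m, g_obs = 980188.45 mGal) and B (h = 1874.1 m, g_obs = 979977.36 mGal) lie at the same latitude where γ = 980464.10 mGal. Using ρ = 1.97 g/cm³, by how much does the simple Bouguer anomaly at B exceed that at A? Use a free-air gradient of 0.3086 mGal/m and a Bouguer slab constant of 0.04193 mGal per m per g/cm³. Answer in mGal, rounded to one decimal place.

Δg_SB(A) = 980188.45 − 980464.10 + 0.3086×1081.2 − 0.04193×1.97×1081.2 = -31.30 mGal
Δg_SB(B) = 979977.36 − 980464.10 + 0.3086×1874.1 − 0.04193×1.97×1874.1 = -63.20 mGal
Difference = -63.20 − (-31.30) = -31.90 mGal

-31.9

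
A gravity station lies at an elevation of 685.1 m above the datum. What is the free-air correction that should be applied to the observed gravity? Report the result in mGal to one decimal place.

211.4

Free-air correction = 0.3086 × 685.1 = 211.4 mGal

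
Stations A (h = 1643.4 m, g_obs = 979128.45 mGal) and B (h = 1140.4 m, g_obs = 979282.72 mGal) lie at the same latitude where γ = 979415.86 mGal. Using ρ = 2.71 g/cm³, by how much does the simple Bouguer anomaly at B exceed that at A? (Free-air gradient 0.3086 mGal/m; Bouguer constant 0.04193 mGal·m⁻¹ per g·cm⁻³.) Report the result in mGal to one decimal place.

56.2

Δg_SB(A) = 979128.45 − 979415.86 + 0.3086×1643.4 − 0.04193×2.71×1643.4 = 33.00 mGal
Δg_SB(B) = 979282.72 − 979415.86 + 0.3086×1140.4 − 0.04193×2.71×1140.4 = 89.20 mGal
Difference = 89.20 − (33.00) = 56.20 mGal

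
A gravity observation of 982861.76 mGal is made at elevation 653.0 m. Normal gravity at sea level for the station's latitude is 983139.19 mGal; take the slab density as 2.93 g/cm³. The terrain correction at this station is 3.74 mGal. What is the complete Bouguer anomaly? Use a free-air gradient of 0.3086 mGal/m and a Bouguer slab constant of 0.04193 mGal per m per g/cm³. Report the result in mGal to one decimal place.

Free-air correction = 0.3086 × 653.0 = 201.52 mGal
Free-air anomaly = 982861.76 − 983139.19 + (201.52) = -75.91 mGal
Bouguer slab correction = 0.04193 × 2.93 × 653.0 = 80.22 mGal
Simple Bouguer anomaly = -75.91 − (80.22) = -156.13 mGal
Complete Bouguer anomaly = -156.13 + 3.74 = -152.39 mGal

-152.4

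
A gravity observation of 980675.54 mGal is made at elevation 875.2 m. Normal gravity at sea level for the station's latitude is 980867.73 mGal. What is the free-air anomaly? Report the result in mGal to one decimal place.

Free-air correction = 0.3086 × 875.2 = 270.09 mGal
Free-air anomaly = 980675.54 − 980867.73 + (270.09) = 77.90 mGal

77.9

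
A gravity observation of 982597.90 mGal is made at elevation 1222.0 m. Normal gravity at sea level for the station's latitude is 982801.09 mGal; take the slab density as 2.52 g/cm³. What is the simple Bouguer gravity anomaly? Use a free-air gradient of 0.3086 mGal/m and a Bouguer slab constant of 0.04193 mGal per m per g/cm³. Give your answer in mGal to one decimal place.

Free-air correction = 0.3086 × 1222.0 = 377.11 mGal
Free-air anomaly = 982597.90 − 982801.09 + (377.11) = 173.92 mGal
Bouguer slab correction = 0.04193 × 2.52 × 1222.0 = 129.12 mGal
Simple Bouguer anomaly = 173.92 − (129.12) = 44.80 mGal

44.8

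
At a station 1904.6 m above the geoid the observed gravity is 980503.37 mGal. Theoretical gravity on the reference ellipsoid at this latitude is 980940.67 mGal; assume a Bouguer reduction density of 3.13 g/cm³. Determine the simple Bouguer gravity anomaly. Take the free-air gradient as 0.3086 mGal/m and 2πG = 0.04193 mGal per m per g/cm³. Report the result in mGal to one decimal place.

-99.5

Free-air correction = 0.3086 × 1904.6 = 587.76 mGal
Free-air anomaly = 980503.37 − 980940.67 + (587.76) = 150.46 mGal
Bouguer slab correction = 0.04193 × 3.13 × 1904.6 = 249.96 mGal
Simple Bouguer anomaly = 150.46 − (249.96) = -99.50 mGal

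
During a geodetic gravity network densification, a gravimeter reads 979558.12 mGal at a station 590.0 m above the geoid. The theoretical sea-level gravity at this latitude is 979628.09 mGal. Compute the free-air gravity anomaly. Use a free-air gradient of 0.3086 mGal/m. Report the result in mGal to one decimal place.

112.1

Free-air correction = 0.3086 × 590.0 = 182.07 mGal
Free-air anomaly = 979558.12 − 979628.09 + (182.07) = 112.10 mGal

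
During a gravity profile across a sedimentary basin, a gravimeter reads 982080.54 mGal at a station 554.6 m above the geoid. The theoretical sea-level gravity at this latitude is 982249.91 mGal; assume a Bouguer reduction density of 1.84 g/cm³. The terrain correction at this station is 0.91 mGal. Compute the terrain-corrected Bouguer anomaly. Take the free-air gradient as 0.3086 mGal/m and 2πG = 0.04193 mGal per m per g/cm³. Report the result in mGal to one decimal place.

Free-air correction = 0.3086 × 554.6 = 171.15 mGal
Free-air anomaly = 982080.54 − 982249.91 + (171.15) = 1.78 mGal
Bouguer slab correction = 0.04193 × 1.84 × 554.6 = 42.79 mGal
Simple Bouguer anomaly = 1.78 − (42.79) = -41.01 mGal
Complete Bouguer anomaly = -41.01 + 0.91 = -40.10 mGal

-40.1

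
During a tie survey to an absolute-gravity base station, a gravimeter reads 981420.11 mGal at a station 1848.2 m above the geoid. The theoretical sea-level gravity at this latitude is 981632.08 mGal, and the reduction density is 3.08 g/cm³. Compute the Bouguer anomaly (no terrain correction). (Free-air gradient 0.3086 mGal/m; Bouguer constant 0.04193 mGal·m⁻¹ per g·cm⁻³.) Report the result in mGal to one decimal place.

Free-air correction = 0.3086 × 1848.2 = 570.35 mGal
Free-air anomaly = 981420.11 − 981632.08 + (570.35) = 358.38 mGal
Bouguer slab correction = 0.04193 × 3.08 × 1848.2 = 238.68 mGal
Simple Bouguer anomaly = 358.38 − (238.68) = 119.70 mGal

119.7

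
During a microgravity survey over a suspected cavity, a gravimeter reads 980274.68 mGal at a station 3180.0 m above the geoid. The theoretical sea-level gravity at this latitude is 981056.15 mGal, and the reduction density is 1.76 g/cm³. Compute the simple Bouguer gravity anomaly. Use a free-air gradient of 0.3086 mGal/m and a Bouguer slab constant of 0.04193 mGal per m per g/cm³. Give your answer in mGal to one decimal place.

-34.8

Free-air correction = 0.3086 × 3180.0 = 981.35 mGal
Free-air anomaly = 980274.68 − 981056.15 + (981.35) = 199.88 mGal
Bouguer slab correction = 0.04193 × 1.76 × 3180.0 = 234.67 mGal
Simple Bouguer anomaly = 199.88 − (234.67) = -34.79 mGal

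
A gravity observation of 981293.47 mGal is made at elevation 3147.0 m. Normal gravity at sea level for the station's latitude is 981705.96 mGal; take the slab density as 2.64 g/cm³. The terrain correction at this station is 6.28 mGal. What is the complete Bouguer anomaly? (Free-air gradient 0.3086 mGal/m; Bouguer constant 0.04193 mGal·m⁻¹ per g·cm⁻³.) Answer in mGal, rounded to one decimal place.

216.6

Free-air correction = 0.3086 × 3147.0 = 971.16 mGal
Free-air anomaly = 981293.47 − 981705.96 + (971.16) = 558.67 mGal
Bouguer slab correction = 0.04193 × 2.64 × 3147.0 = 348.36 mGal
Simple Bouguer anomaly = 558.67 − (348.36) = 210.31 mGal
Complete Bouguer anomaly = 210.31 + 6.28 = 216.59 mGal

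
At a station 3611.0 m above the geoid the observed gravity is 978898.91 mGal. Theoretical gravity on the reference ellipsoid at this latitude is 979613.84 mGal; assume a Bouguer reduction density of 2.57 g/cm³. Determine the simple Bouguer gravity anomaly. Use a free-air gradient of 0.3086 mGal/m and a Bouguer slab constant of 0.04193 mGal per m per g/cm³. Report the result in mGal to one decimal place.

Free-air correction = 0.3086 × 3611.0 = 1114.35 mGal
Free-air anomaly = 978898.91 − 979613.84 + (1114.35) = 399.42 mGal
Bouguer slab correction = 0.04193 × 2.57 × 3611.0 = 389.12 mGal
Simple Bouguer anomaly = 399.42 − (389.12) = 10.30 mGal

10.3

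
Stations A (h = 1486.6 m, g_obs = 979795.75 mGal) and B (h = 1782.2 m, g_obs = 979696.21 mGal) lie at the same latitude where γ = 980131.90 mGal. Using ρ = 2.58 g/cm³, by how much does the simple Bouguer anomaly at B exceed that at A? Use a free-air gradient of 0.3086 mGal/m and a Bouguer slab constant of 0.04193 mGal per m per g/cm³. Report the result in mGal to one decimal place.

-40.3

Δg_SB(A) = 979795.75 − 980131.90 + 0.3086×1486.6 − 0.04193×2.58×1486.6 = -38.20 mGal
Δg_SB(B) = 979696.21 − 980131.90 + 0.3086×1782.2 − 0.04193×2.58×1782.2 = -78.50 mGal
Difference = -78.50 − (-38.20) = -40.30 mGal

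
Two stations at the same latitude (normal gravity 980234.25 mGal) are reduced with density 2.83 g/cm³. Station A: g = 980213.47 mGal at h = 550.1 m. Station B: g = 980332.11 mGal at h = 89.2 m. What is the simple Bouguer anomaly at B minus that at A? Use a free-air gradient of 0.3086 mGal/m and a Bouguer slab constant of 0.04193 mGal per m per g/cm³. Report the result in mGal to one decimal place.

Δg_SB(A) = 980213.47 − 980234.25 + 0.3086×550.1 − 0.04193×2.83×550.1 = 83.70 mGal
Δg_SB(B) = 980332.11 − 980234.25 + 0.3086×89.2 − 0.04193×2.83×89.2 = 114.80 mGal
Difference = 114.80 − (83.70) = 31.10 mGal

31.1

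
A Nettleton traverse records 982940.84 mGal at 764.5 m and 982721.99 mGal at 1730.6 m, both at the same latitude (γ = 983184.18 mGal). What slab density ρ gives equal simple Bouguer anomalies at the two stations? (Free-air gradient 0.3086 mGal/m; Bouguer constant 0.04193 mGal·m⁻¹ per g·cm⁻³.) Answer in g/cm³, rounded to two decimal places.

Δg_obs = 982721.99 − 982940.84 = -218.85 mGal over Δh = 1730.6 − 764.5 = 966.1 m
Equal Bouguer anomalies ⇒ Δg_obs + (0.3086 − 0.04193ρ)·Δh = 0
0.3086 − 0.04193ρ = −Δg_obs/Δh = 0.22653
ρ = (0.3086 − 0.22653) / 0.04193 = 1.96 g/cm³

1.96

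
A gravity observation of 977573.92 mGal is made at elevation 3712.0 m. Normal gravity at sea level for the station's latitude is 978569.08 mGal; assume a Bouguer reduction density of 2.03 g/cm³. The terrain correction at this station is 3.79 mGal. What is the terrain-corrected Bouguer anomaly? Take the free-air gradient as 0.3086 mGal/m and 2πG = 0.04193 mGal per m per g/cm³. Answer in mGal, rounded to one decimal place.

-161.8

Free-air correction = 0.3086 × 3712.0 = 1145.52 mGal
Free-air anomaly = 977573.92 − 978569.08 + (1145.52) = 150.36 mGal
Bouguer slab correction = 0.04193 × 2.03 × 3712.0 = 315.96 mGal
Simple Bouguer anomaly = 150.36 − (315.96) = -165.60 mGal
Complete Bouguer anomaly = -165.60 + 3.79 = -161.81 mGal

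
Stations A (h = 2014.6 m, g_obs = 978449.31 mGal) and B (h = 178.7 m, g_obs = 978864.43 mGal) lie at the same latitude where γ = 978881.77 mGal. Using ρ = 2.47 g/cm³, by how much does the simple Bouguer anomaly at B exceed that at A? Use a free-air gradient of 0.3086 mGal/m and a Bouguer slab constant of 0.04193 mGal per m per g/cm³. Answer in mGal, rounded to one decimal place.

38.7

Δg_SB(A) = 978449.31 − 978881.77 + 0.3086×2014.6 − 0.04193×2.47×2014.6 = -19.40 mGal
Δg_SB(B) = 978864.43 − 978881.77 + 0.3086×178.7 − 0.04193×2.47×178.7 = 19.30 mGal
Difference = 19.30 − (-19.40) = 38.70 mGal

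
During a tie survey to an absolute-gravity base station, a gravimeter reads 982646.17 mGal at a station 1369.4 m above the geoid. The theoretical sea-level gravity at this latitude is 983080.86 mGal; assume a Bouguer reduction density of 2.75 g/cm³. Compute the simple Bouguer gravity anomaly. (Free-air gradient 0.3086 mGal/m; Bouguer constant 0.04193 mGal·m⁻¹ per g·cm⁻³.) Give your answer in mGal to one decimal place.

-170.0

Free-air correction = 0.3086 × 1369.4 = 422.60 mGal
Free-air anomaly = 982646.17 − 983080.86 + (422.60) = -12.09 mGal
Bouguer slab correction = 0.04193 × 2.75 × 1369.4 = 157.90 mGal
Simple Bouguer anomaly = -12.09 − (157.90) = -169.99 mGal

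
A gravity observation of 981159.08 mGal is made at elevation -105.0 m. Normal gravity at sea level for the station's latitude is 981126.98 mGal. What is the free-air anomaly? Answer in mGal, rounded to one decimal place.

Free-air correction = 0.3086 × -105.0 = -32.40 mGal
Free-air anomaly = 981159.08 − 981126.98 + (-32.40) = -0.30 mGal

-0.3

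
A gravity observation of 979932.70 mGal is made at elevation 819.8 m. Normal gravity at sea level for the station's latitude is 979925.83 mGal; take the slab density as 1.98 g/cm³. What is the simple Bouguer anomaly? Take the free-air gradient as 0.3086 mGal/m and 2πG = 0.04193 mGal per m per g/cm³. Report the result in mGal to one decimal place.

Free-air correction = 0.3086 × 819.8 = 252.99 mGal
Free-air anomaly = 979932.70 − 979925.83 + (252.99) = 259.86 mGal
Bouguer slab correction = 0.04193 × 1.98 × 819.8 = 68.06 mGal
Simple Bouguer anomaly = 259.86 − (68.06) = 191.80 mGal

191.8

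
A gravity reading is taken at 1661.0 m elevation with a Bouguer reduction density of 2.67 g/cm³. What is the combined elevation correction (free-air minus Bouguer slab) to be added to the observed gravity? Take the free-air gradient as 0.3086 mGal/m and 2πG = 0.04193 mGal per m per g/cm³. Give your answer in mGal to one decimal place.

326.6

Combined gradient = 0.3086 − 0.04193 × 2.67 = 0.1966469 mGal/m
Combined elevation correction = 0.1966469 × 1661.0 = 326.6 mGal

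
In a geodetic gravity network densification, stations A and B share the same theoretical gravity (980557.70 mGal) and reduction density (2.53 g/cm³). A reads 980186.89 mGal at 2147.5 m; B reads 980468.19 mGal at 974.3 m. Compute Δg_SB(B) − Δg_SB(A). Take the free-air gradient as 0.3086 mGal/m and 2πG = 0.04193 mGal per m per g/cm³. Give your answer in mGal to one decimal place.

43.7

Δg_SB(A) = 980186.89 − 980557.70 + 0.3086×2147.5 − 0.04193×2.53×2147.5 = 64.10 mGal
Δg_SB(B) = 980468.19 − 980557.70 + 0.3086×974.3 − 0.04193×2.53×974.3 = 107.80 mGal
Difference = 107.80 − (64.10) = 43.70 mGal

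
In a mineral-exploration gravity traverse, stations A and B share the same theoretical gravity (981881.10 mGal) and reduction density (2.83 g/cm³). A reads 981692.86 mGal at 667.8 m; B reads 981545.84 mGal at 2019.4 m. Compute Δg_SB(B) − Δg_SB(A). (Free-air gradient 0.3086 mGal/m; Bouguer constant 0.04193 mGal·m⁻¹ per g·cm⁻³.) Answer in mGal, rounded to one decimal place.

Δg_SB(A) = 981692.86 − 981881.10 + 0.3086×667.8 − 0.04193×2.83×667.8 = -61.40 mGal
Δg_SB(B) = 981545.84 − 981881.10 + 0.3086×2019.4 − 0.04193×2.83×2019.4 = 48.30 mGal
Difference = 48.30 − (-61.40) = 109.70 mGal

109.7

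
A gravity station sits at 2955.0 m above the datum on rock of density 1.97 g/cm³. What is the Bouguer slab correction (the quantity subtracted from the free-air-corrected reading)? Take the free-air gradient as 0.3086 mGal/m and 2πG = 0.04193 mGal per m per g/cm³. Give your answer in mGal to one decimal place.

Bouguer slab correction = 0.04193 × 1.97 × 2955.0 = 244.1 mGal

244.1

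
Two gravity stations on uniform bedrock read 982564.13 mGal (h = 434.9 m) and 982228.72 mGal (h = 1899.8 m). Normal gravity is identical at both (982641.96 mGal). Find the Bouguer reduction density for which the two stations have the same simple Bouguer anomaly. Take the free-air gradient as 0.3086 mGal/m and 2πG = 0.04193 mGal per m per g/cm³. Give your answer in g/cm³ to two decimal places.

Δg_obs = 982228.72 − 982564.13 = -335.41 mGal over Δh = 1899.8 − 434.9 = 1464.9 m
Equal Bouguer anomalies ⇒ Δg_obs + (0.3086 − 0.04193ρ)·Δh = 0
0.3086 − 0.04193ρ = −Δg_obs/Δh = 0.22896
ρ = (0.3086 − 0.22896) / 0.04193 = 1.90 g/cm³

1.90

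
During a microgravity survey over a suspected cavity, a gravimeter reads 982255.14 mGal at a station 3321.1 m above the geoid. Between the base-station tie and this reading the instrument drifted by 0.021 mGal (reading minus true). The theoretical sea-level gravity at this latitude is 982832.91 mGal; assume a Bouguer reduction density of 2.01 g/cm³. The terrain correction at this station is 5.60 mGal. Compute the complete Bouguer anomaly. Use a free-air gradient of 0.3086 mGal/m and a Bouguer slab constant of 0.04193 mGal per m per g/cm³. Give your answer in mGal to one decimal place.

172.8

Drift-corrected reading = 982255.14 − (0.021) = 982255.119 mGal
Free-air correction = 0.3086 × 3321.1 = 1024.89 mGal
Free-air anomaly = 982255.119 − 982832.91 + (1024.89) = 447.099 mGal
Bouguer slab correction = 0.04193 × 2.01 × 3321.1 = 279.90 mGal
Simple Bouguer anomaly = 447.099 − (279.90) = 167.199 mGal
Complete Bouguer anomaly = 167.199 + 5.60 = 172.799 mGal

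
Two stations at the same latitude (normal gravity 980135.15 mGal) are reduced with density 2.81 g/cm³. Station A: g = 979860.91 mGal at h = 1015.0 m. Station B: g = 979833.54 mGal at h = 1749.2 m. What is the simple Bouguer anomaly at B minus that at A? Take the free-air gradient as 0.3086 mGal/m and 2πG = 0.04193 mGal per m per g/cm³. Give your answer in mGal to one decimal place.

Δg_SB(A) = 979860.91 − 980135.15 + 0.3086×1015.0 − 0.04193×2.81×1015.0 = -80.60 mGal
Δg_SB(B) = 979833.54 − 980135.15 + 0.3086×1749.2 − 0.04193×2.81×1749.2 = 32.10 mGal
Difference = 32.10 − (-80.60) = 112.70 mGal

112.7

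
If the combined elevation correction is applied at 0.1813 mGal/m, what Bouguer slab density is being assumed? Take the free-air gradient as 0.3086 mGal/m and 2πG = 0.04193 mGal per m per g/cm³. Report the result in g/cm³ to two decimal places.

3.04

0.1813 = 0.3086 − 0.04193 × ρ
ρ = (0.3086 − 0.1813) / 0.04193 = 3.04 g/cm³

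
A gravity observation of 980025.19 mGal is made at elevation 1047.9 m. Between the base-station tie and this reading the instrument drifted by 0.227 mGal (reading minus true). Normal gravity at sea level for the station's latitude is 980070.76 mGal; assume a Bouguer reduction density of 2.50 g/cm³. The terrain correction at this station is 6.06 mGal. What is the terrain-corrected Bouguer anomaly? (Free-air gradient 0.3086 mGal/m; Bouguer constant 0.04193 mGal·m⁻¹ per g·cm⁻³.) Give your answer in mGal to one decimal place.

173.8

Drift-corrected reading = 980025.19 − (0.227) = 980024.963 mGal
Free-air correction = 0.3086 × 1047.9 = 323.38 mGal
Free-air anomaly = 980024.963 − 980070.76 + (323.38) = 277.583 mGal
Bouguer slab correction = 0.04193 × 2.50 × 1047.9 = 109.85 mGal
Simple Bouguer anomaly = 277.583 − (109.85) = 167.733 mGal
Complete Bouguer anomaly = 167.733 + 6.06 = 173.793 mGal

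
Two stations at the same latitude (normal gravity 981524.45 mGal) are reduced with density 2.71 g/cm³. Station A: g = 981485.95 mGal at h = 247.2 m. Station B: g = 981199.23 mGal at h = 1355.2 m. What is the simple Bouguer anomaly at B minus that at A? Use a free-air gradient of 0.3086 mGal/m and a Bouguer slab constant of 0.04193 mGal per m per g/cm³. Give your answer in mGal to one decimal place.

-70.7

Δg_SB(A) = 981485.95 − 981524.45 + 0.3086×247.2 − 0.04193×2.71×247.2 = 9.70 mGal
Δg_SB(B) = 981199.23 − 981524.45 + 0.3086×1355.2 − 0.04193×2.71×1355.2 = -61.00 mGal
Difference = -61.00 − (9.70) = -70.70 mGal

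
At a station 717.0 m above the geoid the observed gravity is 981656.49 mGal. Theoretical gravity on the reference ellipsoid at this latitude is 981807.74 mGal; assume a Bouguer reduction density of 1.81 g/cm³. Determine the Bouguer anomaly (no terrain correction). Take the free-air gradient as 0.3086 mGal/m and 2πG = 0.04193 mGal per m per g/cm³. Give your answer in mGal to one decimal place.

Free-air correction = 0.3086 × 717.0 = 221.27 mGal
Free-air anomaly = 981656.49 − 981807.74 + (221.27) = 70.02 mGal
Bouguer slab correction = 0.04193 × 1.81 × 717.0 = 54.42 mGal
Simple Bouguer anomaly = 70.02 − (54.42) = 15.60 mGal

15.6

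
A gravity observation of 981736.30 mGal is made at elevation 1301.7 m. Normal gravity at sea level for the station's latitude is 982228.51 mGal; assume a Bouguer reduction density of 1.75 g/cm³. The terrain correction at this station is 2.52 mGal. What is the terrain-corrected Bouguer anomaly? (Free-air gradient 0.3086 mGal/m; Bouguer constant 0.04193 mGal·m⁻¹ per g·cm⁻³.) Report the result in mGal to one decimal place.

Free-air correction = 0.3086 × 1301.7 = 401.70 mGal
Free-air anomaly = 981736.30 − 982228.51 + (401.70) = -90.51 mGal
Bouguer slab correction = 0.04193 × 1.75 × 1301.7 = 95.52 mGal
Simple Bouguer anomaly = -90.51 − (95.52) = -186.03 mGal
Complete Bouguer anomaly = -186.03 + 2.52 = -183.51 mGal

-183.5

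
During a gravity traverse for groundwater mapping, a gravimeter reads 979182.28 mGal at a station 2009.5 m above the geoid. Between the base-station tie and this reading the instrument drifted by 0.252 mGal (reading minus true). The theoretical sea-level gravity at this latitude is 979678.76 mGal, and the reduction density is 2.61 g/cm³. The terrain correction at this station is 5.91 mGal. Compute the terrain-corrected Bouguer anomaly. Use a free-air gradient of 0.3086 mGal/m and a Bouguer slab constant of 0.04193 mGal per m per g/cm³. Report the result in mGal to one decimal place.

Drift-corrected reading = 979182.28 − (0.252) = 979182.028 mGal
Free-air correction = 0.3086 × 2009.5 = 620.13 mGal
Free-air anomaly = 979182.028 − 979678.76 + (620.13) = 123.398 mGal
Bouguer slab correction = 0.04193 × 2.61 × 2009.5 = 219.91 mGal
Simple Bouguer anomaly = 123.398 − (219.91) = -96.512 mGal
Complete Bouguer anomaly = -96.512 + 5.91 = -90.602 mGal

-90.6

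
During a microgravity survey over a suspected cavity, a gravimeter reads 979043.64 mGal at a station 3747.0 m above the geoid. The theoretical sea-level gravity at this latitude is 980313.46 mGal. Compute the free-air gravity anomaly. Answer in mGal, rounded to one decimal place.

Free-air correction = 0.3086 × 3747.0 = 1156.32 mGal
Free-air anomaly = 979043.64 − 980313.46 + (1156.32) = -113.50 mGal

-113.5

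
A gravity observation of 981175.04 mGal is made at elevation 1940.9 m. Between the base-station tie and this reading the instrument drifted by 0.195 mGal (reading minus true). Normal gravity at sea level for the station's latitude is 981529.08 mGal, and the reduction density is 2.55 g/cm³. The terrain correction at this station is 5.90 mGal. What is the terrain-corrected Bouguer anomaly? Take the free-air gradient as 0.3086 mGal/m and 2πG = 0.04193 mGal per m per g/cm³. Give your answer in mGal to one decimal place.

Drift-corrected reading = 981175.04 − (0.195) = 981174.845 mGal
Free-air correction = 0.3086 × 1940.9 = 598.96 mGal
Free-air anomaly = 981174.845 − 981529.08 + (598.96) = 244.725 mGal
Bouguer slab correction = 0.04193 × 2.55 × 1940.9 = 207.52 mGal
Simple Bouguer anomaly = 244.725 − (207.52) = 37.205 mGal
Complete Bouguer anomaly = 37.205 + 5.90 = 43.105 mGal

43.1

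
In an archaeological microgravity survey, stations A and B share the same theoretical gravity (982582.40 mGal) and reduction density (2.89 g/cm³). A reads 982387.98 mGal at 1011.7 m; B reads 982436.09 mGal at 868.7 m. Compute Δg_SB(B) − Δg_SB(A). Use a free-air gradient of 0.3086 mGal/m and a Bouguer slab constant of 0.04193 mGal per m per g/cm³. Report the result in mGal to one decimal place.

21.3

Δg_SB(A) = 982387.98 − 982582.40 + 0.3086×1011.7 − 0.04193×2.89×1011.7 = -4.80 mGal
Δg_SB(B) = 982436.09 − 982582.40 + 0.3086×868.7 − 0.04193×2.89×868.7 = 16.50 mGal
Difference = 16.50 − (-4.80) = 21.30 mGal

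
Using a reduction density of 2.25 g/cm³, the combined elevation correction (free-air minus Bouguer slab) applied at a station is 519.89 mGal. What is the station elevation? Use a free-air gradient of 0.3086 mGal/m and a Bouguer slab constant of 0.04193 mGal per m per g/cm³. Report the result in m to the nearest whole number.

Combined gradient = 0.3086 − 0.04193 × 2.25 = 0.2142575 mGal/m
h = 519.89 / 0.2142575 = 2426.47 m

2426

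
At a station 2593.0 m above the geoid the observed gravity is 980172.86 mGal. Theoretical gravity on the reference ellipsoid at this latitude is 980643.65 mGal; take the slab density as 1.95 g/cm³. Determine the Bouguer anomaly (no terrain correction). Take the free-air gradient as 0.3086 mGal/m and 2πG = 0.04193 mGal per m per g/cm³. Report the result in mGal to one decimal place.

117.4

Free-air correction = 0.3086 × 2593.0 = 800.20 mGal
Free-air anomaly = 980172.86 − 980643.65 + (800.20) = 329.41 mGal
Bouguer slab correction = 0.04193 × 1.95 × 2593.0 = 212.01 mGal
Simple Bouguer anomaly = 329.41 − (212.01) = 117.40 mGal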